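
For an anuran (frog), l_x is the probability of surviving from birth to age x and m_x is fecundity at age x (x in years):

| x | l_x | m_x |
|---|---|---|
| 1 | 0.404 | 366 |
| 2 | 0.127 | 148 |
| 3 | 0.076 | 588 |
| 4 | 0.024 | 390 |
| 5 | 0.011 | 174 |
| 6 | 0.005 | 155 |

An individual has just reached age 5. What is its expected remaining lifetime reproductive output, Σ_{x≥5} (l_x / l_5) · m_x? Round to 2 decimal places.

l_5 = 0.011. Conditional survival from age 5 to x is l_x / l_5.
  x=5: (0.011/0.011) × 174 = 174.0000
  x=6: (0.005/0.011) × 155 = 70.4545
Sum = 174.0000 + 70.4545 = 244.4545

244.45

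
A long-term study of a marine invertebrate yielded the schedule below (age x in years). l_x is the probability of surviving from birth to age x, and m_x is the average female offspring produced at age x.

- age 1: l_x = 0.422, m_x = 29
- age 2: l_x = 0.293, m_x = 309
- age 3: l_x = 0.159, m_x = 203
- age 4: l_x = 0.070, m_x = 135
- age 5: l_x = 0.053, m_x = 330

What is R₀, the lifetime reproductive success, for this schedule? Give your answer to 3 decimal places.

161.992

R₀ = Σ l_x m_x:
  age 1: 0.422 × 29 = 12.2380
  age 2: 0.293 × 309 = 90.5370
  age 3: 0.159 × 203 = 32.2770
  age 4: 0.070 × 135 = 9.4500
  age 5: 0.053 × 330 = 17.4900
R₀ = 12.2380 + 90.5370 + 32.2770 + 9.4500 + 17.4900 = 161.9920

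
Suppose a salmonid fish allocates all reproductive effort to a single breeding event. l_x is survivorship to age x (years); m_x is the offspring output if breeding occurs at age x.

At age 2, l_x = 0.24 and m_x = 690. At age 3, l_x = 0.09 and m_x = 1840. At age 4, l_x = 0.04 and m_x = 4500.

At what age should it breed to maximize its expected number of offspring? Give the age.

Expected offspring if breeding at age x = l_x × m_x:
  age 2: 0.24 × 690 = 165.600
  age 3: 0.09 × 1840 = 165.600
  age 4: 0.04 × 4500 = 180.000
Maximum at age 4 (180.000).

4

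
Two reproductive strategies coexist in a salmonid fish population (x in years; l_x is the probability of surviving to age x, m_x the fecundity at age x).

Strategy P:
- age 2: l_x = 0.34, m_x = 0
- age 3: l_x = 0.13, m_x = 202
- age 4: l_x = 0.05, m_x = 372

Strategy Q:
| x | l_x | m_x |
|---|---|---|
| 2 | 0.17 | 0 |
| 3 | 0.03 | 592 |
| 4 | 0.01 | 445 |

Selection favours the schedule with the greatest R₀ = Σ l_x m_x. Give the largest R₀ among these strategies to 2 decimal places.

Strategy P: R₀ = 0.34×0 + 0.13×202 + 0.05×372 = 44.8600
Strategy Q: R₀ = 0.17×0 + 0.03×592 + 0.01×445 = 22.2100
Highest R₀: strategy P with 44.8600.

44.86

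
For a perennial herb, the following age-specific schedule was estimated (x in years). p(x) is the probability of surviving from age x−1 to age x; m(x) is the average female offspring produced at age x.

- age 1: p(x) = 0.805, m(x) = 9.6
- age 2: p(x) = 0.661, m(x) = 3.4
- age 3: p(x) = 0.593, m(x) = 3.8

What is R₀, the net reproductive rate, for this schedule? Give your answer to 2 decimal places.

10.74

Survivorship from birth: l_x = p_1·p_2·…·p_x.
  l_1 = 0.80500
  l_2 = 0.53211
  l_3 = 0.31554
R₀ = Σ l_x m(x):
  age 1: 0.80500 × 9.6 = 7.7280
  age 2: 0.53211 × 3.4 = 1.8092
  age 3: 0.31554 × 3.8 = 1.1991
R₀ = 7.7280 + 1.8092 + 1.1991 = 10.7362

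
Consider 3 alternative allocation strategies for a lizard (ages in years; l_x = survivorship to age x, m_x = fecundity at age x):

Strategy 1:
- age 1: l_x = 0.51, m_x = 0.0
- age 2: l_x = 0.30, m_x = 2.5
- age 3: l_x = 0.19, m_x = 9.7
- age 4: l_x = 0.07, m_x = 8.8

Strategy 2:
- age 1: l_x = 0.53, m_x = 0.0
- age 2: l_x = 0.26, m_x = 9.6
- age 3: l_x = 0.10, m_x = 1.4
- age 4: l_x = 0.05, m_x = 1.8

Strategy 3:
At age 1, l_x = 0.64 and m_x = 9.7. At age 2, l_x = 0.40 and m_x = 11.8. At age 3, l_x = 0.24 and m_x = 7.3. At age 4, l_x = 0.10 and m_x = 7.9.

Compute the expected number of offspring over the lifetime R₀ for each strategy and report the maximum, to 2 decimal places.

Strategy 1: R₀ = 0.51×0.0 + 0.30×2.5 + 0.19×9.7 + 0.07×8.8 = 3.2090
Strategy 2: R₀ = 0.53×0.0 + 0.26×9.6 + 0.10×1.4 + 0.05×1.8 = 2.7260
Strategy 3: R₀ = 0.64×9.7 + 0.40×11.8 + 0.24×7.3 + 0.10×7.9 = 13.4700
Highest R₀: strategy 3 with 13.4700.

13.47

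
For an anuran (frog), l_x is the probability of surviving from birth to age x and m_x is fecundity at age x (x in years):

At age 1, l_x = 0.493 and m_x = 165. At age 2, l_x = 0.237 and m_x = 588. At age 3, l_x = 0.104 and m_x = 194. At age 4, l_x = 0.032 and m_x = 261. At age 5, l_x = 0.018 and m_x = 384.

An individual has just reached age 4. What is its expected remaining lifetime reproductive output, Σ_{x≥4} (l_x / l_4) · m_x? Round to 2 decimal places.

477.00

l_4 = 0.032. Conditional survival from age 4 to x is l_x / l_4.
  x=4: (0.032/0.032) × 261 = 261.0000
  x=5: (0.018/0.032) × 384 = 216.0000
Sum = 261.0000 + 216.0000 = 477.0000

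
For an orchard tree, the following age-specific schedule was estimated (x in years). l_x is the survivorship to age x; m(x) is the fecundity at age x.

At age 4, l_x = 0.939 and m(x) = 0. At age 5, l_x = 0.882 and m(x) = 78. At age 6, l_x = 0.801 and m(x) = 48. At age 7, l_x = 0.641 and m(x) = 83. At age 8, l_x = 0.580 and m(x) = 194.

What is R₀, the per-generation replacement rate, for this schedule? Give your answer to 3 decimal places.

272.967

R₀ = Σ l_x m(x):
  age 4: 0.939 × 0 = 0.0000
  age 5: 0.882 × 78 = 68.7960
  age 6: 0.801 × 48 = 38.4480
  age 7: 0.641 × 83 = 53.2030
  age 8: 0.580 × 194 = 112.5200
R₀ = 0.0000 + 68.7960 + 38.4480 + 53.2030 + 112.5200 = 272.9670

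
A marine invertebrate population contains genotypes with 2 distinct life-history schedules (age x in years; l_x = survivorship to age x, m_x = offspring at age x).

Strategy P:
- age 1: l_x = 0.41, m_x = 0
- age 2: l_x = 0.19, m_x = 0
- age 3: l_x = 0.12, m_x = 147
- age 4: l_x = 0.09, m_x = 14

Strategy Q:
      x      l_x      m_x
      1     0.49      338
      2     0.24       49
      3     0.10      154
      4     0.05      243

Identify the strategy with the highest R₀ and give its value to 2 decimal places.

204.93

Strategy P: R₀ = 0.41×0 + 0.19×0 + 0.12×147 + 0.09×14 = 18.9000
Strategy Q: R₀ = 0.49×338 + 0.24×49 + 0.10×154 + 0.05×243 = 204.9300
Highest R₀: strategy Q with 204.9300.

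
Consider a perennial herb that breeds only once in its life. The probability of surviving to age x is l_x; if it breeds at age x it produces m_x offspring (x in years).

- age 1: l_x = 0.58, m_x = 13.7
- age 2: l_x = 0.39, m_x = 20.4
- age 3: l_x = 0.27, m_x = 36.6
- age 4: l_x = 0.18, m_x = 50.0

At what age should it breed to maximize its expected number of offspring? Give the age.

3

Expected offspring if breeding at age x = l_x × m_x:
  age 1: 0.58 × 13.7 = 7.946
  age 2: 0.39 × 20.4 = 7.956
  age 3: 0.27 × 36.6 = 9.882
  age 4: 0.18 × 50.0 = 9.000
Maximum at age 3 (9.882).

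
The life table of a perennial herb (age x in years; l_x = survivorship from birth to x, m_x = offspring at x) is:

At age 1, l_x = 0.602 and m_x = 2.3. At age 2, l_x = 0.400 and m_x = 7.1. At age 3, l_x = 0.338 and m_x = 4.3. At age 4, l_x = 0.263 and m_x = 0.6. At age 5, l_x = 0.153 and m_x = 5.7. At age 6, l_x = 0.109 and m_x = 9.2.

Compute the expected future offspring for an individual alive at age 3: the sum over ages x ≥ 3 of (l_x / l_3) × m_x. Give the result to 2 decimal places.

10.31

l_3 = 0.338. Conditional survival from age 3 to x is l_x / l_3.
  x=3: (0.338/0.338) × 4.3 = 4.3000
  x=4: (0.263/0.338) × 0.6 = 0.4669
  x=5: (0.153/0.338) × 5.7 = 2.5802
  x=6: (0.109/0.338) × 9.2 = 2.9669
Sum = 4.3000 + 0.4669 + 2.5802 + 2.9669 = 10.3139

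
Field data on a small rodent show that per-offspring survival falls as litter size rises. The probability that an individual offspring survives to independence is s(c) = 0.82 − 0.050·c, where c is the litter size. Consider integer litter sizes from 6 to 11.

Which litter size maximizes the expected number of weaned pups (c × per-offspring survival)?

8

Expected weaned pups = c × s(c):
  c=6: 6 × 0.520 = 3.120
  c=7: 7 × 0.470 = 3.290
  c=8: 8 × 0.420 = 3.360
  c=9: 9 × 0.370 = 3.330
  c=10: 10 × 0.320 = 3.200
  c=11: 11 × 0.270 = 2.970
Maximum at c = 8 (3.360 weaned pups).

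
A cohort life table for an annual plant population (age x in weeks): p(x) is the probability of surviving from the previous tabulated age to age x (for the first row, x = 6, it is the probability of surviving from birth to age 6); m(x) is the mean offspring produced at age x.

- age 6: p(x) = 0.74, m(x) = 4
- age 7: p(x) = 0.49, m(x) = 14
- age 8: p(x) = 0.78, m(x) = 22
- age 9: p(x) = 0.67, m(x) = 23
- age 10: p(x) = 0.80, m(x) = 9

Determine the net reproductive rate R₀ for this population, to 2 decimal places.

Survivorship from birth: l_x = p_6·p_7·…·p_x.
  l_6 = 0.74000
  l_7 = 0.36260
  l_8 = 0.28283
  l_9 = 0.18949
  l_10 = 0.15160
R₀ = Σ l_x m(x):
  age 6: 0.74000 × 4 = 2.9600
  age 7: 0.36260 × 14 = 5.0764
  age 8: 0.28283 × 22 = 6.2223
  age 9: 0.18949 × 23 = 4.3583
  age 10: 0.15160 × 9 = 1.3644
R₀ = 2.9600 + 5.0764 + 6.2223 + 4.3583 + 1.3644 = 19.9813

19.98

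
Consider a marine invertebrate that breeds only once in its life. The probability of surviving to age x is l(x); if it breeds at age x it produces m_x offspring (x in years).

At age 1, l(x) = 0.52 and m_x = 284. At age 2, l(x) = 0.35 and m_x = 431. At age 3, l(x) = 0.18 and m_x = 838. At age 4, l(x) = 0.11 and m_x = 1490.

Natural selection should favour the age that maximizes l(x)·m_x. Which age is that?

4

Expected offspring if breeding at age x = l(x) × m_x:
  age 1: 0.52 × 284 = 147.680
  age 2: 0.35 × 431 = 150.850
  age 3: 0.18 × 838 = 150.840
  age 4: 0.11 × 1490 = 163.900
Maximum at age 4 (163.900).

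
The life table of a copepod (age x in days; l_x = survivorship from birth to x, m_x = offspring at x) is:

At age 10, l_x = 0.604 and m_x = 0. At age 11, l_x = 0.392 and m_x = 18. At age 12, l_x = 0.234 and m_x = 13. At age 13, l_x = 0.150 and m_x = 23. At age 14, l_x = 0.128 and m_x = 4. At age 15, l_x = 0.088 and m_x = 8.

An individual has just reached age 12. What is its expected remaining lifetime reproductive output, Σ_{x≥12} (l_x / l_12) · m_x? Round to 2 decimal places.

l_12 = 0.234. Conditional survival from age 12 to x is l_x / l_12.
  x=12: (0.234/0.234) × 13 = 13.0000
  x=13: (0.150/0.234) × 23 = 14.7436
  x=14: (0.128/0.234) × 4 = 2.1880
  x=15: (0.088/0.234) × 8 = 3.0085
Sum = 13.0000 + 14.7436 + 2.1880 + 3.0085 = 32.9402

32.94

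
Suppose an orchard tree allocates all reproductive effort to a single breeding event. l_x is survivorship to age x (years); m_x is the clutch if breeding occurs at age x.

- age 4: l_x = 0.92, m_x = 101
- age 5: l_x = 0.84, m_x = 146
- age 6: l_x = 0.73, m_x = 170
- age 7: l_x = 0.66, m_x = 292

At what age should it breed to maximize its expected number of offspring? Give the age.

7

Expected offspring if breeding at age x = l_x × m_x:
  age 4: 0.92 × 101 = 92.920
  age 5: 0.84 × 146 = 122.640
  age 6: 0.73 × 170 = 124.100
  age 7: 0.66 × 292 = 192.720
Maximum at age 7 (192.720).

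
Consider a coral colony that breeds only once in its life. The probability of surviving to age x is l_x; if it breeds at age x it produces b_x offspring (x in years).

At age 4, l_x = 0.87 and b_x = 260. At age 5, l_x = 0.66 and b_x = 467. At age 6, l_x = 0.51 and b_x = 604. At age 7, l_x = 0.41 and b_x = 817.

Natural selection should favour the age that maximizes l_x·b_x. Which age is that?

7

Expected offspring if breeding at age x = l_x × b_x:
  age 4: 0.87 × 260 = 226.200
  age 5: 0.66 × 467 = 308.220
  age 6: 0.51 × 604 = 308.040
  age 7: 0.41 × 817 = 334.970
Maximum at age 7 (334.970).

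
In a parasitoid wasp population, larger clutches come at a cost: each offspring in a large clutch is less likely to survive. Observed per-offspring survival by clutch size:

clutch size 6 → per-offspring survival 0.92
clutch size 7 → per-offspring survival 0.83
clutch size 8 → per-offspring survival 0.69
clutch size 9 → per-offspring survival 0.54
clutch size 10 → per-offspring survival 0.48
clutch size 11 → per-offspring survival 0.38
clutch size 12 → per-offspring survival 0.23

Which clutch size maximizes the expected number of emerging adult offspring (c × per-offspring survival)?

7

Expected emerging adult offspring = c × s(c):
  c=6: 6 × 0.92 = 5.520
  c=7: 7 × 0.83 = 5.810
  c=8: 8 × 0.69 = 5.520
  c=9: 9 × 0.54 = 4.860
  c=10: 10 × 0.48 = 4.800
  c=11: 11 × 0.38 = 4.180
  c=12: 12 × 0.23 = 2.760
Maximum at c = 7 (5.810 emerging adult offspring).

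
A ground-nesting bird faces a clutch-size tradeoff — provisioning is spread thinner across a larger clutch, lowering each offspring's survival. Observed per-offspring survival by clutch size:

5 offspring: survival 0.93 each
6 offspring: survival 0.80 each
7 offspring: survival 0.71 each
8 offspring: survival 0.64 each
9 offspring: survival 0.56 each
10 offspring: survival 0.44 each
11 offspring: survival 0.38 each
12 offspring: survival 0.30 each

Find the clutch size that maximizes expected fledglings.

8

Expected fledglings = c × s(c):
  c=5: 5 × 0.93 = 4.650
  c=6: 6 × 0.80 = 4.800
  c=7: 7 × 0.71 = 4.970
  c=8: 8 × 0.64 = 5.120
  c=9: 9 × 0.56 = 5.040
  c=10: 10 × 0.44 = 4.400
  c=11: 11 × 0.38 = 4.180
  c=12: 12 × 0.30 = 3.600
Maximum at c = 8 (5.120 fledglings).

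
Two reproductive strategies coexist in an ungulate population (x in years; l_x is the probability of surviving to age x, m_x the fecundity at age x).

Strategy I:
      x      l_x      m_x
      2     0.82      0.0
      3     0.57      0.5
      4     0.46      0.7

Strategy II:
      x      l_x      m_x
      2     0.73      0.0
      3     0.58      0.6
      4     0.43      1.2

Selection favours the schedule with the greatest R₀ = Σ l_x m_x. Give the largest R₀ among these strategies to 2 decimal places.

0.86

Strategy I: R₀ = 0.82×0.0 + 0.57×0.5 + 0.46×0.7 = 0.6070
Strategy II: R₀ = 0.73×0.0 + 0.58×0.6 + 0.43×1.2 = 0.8640
Highest R₀: strategy II with 0.8640.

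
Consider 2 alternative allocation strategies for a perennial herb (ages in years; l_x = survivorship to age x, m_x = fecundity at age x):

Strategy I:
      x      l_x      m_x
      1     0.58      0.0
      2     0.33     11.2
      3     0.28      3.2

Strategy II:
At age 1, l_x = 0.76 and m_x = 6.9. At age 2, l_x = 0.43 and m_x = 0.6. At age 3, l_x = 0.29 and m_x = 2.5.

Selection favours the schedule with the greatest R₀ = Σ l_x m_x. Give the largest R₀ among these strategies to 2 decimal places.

Strategy I: R₀ = 0.58×0.0 + 0.33×11.2 + 0.28×3.2 = 4.5920
Strategy II: R₀ = 0.76×6.9 + 0.43×0.6 + 0.29×2.5 = 6.2270
Highest R₀: strategy II with 6.2270.

6.23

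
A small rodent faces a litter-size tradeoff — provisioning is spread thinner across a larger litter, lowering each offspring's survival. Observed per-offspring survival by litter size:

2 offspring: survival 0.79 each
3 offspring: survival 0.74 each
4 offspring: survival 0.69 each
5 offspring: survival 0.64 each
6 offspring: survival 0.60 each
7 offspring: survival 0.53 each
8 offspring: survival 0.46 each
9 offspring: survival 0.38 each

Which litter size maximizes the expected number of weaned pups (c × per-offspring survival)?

7

Expected weaned pups = c × s(c):
  c=2: 2 × 0.79 = 1.580
  c=3: 3 × 0.74 = 2.220
  c=4: 4 × 0.69 = 2.760
  c=5: 5 × 0.64 = 3.200
  c=6: 6 × 0.60 = 3.600
  c=7: 7 × 0.53 = 3.710
  c=8: 8 × 0.46 = 3.680
  c=9: 9 × 0.38 = 3.420
Maximum at c = 7 (3.710 weaned pups).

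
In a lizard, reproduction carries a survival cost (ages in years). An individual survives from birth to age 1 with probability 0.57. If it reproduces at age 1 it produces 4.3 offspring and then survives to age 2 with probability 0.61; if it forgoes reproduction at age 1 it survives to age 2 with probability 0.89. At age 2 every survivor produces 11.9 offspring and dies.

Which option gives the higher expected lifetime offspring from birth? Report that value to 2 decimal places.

6.59

breed at age 1: R₀ = 0.57 × (4.3 + 0.61 × 11.9) = 0.57 × 11.5590 = 6.5886
delay to age 2: R₀ = 0.57 × (0.89 × 11.9) = 0.57 × 10.5910 = 6.0369
Higher: breed at age 1 (6.5886).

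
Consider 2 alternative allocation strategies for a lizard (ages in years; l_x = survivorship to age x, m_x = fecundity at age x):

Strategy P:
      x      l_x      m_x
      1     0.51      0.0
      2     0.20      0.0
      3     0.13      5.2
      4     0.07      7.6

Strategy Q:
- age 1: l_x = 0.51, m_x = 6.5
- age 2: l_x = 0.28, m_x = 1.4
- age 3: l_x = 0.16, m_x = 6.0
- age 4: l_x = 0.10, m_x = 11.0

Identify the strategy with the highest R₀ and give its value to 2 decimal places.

5.77

Strategy P: R₀ = 0.51×0.0 + 0.20×0.0 + 0.13×5.2 + 0.07×7.6 = 1.2080
Strategy Q: R₀ = 0.51×6.5 + 0.28×1.4 + 0.16×6.0 + 0.10×11.0 = 5.7670
Highest R₀: strategy Q with 5.7670.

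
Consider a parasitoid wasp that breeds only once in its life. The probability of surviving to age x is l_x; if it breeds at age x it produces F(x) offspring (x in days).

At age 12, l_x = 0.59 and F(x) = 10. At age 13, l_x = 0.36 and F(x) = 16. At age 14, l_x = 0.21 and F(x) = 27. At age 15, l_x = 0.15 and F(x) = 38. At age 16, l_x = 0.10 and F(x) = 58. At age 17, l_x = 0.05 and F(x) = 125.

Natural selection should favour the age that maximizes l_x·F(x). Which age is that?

17

Expected offspring if breeding at age x = l_x × F(x):
  age 12: 0.59 × 10 = 5.900
  age 13: 0.36 × 16 = 5.760
  age 14: 0.21 × 27 = 5.670
  age 15: 0.15 × 38 = 5.700
  age 16: 0.10 × 58 = 5.800
  age 17: 0.05 × 125 = 6.250
Maximum at age 17 (6.250).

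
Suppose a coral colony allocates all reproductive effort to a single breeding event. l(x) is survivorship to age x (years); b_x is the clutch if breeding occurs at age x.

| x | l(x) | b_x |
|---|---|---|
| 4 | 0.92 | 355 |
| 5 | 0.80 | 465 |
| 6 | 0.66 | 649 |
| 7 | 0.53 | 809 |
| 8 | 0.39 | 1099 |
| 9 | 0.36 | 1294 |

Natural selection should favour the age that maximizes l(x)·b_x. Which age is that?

9

Expected offspring if breeding at age x = l(x) × b_x:
  age 4: 0.92 × 355 = 326.600
  age 5: 0.80 × 465 = 372.000
  age 6: 0.66 × 649 = 428.340
  age 7: 0.53 × 809 = 428.770
  age 8: 0.39 × 1099 = 428.610
  age 9: 0.36 × 1294 = 465.840
Maximum at age 9 (465.840).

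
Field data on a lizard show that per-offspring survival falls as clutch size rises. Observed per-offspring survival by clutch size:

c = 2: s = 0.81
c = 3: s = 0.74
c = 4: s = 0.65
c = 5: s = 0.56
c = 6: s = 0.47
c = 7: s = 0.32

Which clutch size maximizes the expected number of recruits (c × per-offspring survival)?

Expected recruits = c × s(c):
  c=2: 2 × 0.81 = 1.620
  c=3: 3 × 0.74 = 2.220
  c=4: 4 × 0.65 = 2.600
  c=5: 5 × 0.56 = 2.800
  c=6: 6 × 0.47 = 2.820
  c=7: 7 × 0.32 = 2.240
Maximum at c = 6 (2.820 recruits).

6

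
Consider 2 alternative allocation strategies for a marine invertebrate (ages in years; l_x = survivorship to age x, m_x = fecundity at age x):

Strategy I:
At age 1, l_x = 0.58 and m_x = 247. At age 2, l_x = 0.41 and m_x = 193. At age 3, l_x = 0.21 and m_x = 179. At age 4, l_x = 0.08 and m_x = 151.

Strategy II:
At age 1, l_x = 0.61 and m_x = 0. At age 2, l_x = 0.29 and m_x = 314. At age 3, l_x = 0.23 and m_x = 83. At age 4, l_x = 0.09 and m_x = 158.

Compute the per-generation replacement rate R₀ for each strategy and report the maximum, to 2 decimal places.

272.06

Strategy I: R₀ = 0.58×247 + 0.41×193 + 0.21×179 + 0.08×151 = 272.0600
Strategy II: R₀ = 0.61×0 + 0.29×314 + 0.23×83 + 0.09×158 = 124.3700
Highest R₀: strategy I with 272.0600.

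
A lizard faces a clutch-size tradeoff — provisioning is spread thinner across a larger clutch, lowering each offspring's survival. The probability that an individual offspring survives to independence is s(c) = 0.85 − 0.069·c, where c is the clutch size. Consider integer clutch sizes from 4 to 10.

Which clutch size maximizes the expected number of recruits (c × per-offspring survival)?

6

Expected recruits = c × s(c):
  c=4: 4 × 0.574 = 2.296
  c=5: 5 × 0.505 = 2.525
  c=6: 6 × 0.436 = 2.616
  c=7: 7 × 0.367 = 2.569
  c=8: 8 × 0.298 = 2.384
  c=9: 9 × 0.229 = 2.061
  c=10: 10 × 0.160 = 1.600
Maximum at c = 6 (2.616 recruits).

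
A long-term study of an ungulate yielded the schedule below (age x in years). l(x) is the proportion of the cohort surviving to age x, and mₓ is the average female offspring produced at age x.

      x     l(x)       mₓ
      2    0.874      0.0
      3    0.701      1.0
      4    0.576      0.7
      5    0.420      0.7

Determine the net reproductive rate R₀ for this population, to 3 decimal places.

1.398

R₀ = Σ l(x) mₓ:
  age 2: 0.874 × 0.0 = 0.0000
  age 3: 0.701 × 1.0 = 0.7010
  age 4: 0.576 × 0.7 = 0.4032
  age 5: 0.420 × 0.7 = 0.2940
R₀ = 0.0000 + 0.7010 + 0.4032 + 0.2940 = 1.3982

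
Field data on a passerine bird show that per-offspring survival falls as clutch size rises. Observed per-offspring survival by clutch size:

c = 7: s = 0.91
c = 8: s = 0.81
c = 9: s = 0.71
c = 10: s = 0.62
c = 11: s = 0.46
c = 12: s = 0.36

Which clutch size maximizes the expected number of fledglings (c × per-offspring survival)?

Expected fledglings = c × s(c):
  c=7: 7 × 0.91 = 6.370
  c=8: 8 × 0.81 = 6.480
  c=9: 9 × 0.71 = 6.390
  c=10: 10 × 0.62 = 6.200
  c=11: 11 × 0.46 = 5.060
  c=12: 12 × 0.36 = 4.320
Maximum at c = 8 (6.480 fledglings).

8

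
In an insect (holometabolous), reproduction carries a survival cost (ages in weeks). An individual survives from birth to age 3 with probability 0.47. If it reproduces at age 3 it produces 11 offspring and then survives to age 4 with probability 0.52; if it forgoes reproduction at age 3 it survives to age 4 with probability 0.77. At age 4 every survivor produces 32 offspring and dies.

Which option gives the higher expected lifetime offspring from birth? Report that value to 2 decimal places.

12.99

breed at age 3: R₀ = 0.47 × (11 + 0.52 × 32) = 0.47 × 27.6400 = 12.9908
delay to age 4: R₀ = 0.47 × (0.77 × 32) = 0.47 × 24.6400 = 11.5808
Higher: breed at age 3 (12.9908).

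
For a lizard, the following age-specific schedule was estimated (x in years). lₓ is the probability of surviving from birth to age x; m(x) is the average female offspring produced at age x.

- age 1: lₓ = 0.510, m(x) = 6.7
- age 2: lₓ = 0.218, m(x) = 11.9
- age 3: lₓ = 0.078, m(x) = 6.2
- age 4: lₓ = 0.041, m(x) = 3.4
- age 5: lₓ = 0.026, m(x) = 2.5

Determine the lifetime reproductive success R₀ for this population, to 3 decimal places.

6.699

R₀ = Σ lₓ m(x):
  age 1: 0.510 × 6.7 = 3.4170
  age 2: 0.218 × 11.9 = 2.5942
  age 3: 0.078 × 6.2 = 0.4836
  age 4: 0.041 × 3.4 = 0.1394
  age 5: 0.026 × 2.5 = 0.0650
R₀ = 3.4170 + 2.5942 + 0.4836 + 0.1394 + 0.0650 = 6.6992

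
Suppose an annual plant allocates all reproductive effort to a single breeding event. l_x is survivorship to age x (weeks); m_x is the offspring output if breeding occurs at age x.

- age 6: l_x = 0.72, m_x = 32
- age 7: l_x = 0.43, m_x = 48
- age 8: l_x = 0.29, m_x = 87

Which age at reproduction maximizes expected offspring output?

Expected offspring if breeding at age x = l_x × m_x:
  age 6: 0.72 × 32 = 23.040
  age 7: 0.43 × 48 = 20.640
  age 8: 0.29 × 87 = 25.230
Maximum at age 8 (25.230).

8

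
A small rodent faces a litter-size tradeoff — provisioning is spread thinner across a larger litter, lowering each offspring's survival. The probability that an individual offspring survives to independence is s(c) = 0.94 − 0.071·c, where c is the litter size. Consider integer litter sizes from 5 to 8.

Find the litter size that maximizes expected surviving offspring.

7

Expected surviving offspring = c × s(c):
  c=5: 5 × 0.585 = 2.925
  c=6: 6 × 0.514 = 3.084
  c=7: 7 × 0.443 = 3.101
  c=8: 8 × 0.372 = 2.976
Maximum at c = 7 (3.101 surviving offspring).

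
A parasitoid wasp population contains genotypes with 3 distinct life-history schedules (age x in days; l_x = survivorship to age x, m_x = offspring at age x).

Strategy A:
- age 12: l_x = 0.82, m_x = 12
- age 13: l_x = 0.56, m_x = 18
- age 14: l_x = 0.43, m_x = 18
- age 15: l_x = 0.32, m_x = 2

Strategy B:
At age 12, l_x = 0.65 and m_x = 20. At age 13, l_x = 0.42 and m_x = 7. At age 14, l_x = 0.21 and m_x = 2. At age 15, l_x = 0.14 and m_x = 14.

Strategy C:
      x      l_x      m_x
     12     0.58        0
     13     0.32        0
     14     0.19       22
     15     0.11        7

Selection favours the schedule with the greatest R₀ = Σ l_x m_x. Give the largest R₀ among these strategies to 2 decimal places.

28.30

Strategy A: R₀ = 0.82×12 + 0.56×18 + 0.43×18 + 0.32×2 = 28.3000
Strategy B: R₀ = 0.65×20 + 0.42×7 + 0.21×2 + 0.14×14 = 18.3200
Strategy C: R₀ = 0.58×0 + 0.32×0 + 0.19×22 + 0.11×7 = 4.9500
Highest R₀: strategy A with 28.3000.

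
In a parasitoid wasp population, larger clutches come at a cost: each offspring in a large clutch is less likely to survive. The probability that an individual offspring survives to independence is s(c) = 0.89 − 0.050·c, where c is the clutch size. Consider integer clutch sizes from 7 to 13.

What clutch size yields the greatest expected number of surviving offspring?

Expected surviving offspring = c × s(c):
  c=7: 7 × 0.540 = 3.780
  c=8: 8 × 0.490 = 3.920
  c=9: 9 × 0.440 = 3.960
  c=10: 10 × 0.390 = 3.900
  c=11: 11 × 0.340 = 3.740
  c=12: 12 × 0.290 = 3.480
  c=13: 13 × 0.240 = 3.120
Maximum at c = 9 (3.960 surviving offspring).

9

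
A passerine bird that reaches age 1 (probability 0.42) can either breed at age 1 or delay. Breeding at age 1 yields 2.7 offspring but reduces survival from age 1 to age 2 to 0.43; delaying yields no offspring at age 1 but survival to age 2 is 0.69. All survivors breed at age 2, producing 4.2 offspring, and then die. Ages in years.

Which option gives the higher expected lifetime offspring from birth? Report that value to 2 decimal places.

breed at age 1: R₀ = 0.42 × (2.7 + 0.43 × 4.2) = 0.42 × 4.5060 = 1.8925
delay to age 2: R₀ = 0.42 × (0.69 × 4.2) = 0.42 × 2.8980 = 1.2172
Higher: breed at age 1 (1.8925).

1.89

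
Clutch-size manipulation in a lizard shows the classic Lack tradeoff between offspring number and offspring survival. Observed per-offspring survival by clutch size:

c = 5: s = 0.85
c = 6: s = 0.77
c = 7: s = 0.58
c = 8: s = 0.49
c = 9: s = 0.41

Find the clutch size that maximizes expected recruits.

6

Expected recruits = c × s(c):
  c=5: 5 × 0.85 = 4.250
  c=6: 6 × 0.77 = 4.620
  c=7: 7 × 0.58 = 4.060
  c=8: 8 × 0.49 = 3.920
  c=9: 9 × 0.41 = 3.690
Maximum at c = 6 (4.620 recruits).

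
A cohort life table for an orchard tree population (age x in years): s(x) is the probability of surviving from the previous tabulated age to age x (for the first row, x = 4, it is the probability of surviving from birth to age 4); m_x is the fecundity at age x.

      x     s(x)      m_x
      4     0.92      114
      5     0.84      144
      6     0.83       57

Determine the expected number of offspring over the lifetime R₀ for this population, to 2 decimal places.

252.72

Survivorship from birth: l_x = s_4·s_5·…·s_x.
  l_4 = 0.92000
  l_5 = 0.77280
  l_6 = 0.64142
R₀ = Σ l_x m_x:
  age 4: 0.92000 × 114 = 104.8800
  age 5: 0.77280 × 144 = 111.2832
  age 6: 0.64142 × 57 = 36.5609
R₀ = 104.8800 + 111.2832 + 36.5609 = 252.7241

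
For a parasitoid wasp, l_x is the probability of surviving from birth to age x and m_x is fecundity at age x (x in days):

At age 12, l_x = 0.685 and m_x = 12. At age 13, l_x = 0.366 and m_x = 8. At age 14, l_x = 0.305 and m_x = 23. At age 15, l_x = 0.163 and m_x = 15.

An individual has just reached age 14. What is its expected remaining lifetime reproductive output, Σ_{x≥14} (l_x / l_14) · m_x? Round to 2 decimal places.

l_14 = 0.305. Conditional survival from age 14 to x is l_x / l_14.
  x=14: (0.305/0.305) × 23 = 23.0000
  x=15: (0.163/0.305) × 15 = 8.0164
Sum = 23.0000 + 8.0164 = 31.0164

31.02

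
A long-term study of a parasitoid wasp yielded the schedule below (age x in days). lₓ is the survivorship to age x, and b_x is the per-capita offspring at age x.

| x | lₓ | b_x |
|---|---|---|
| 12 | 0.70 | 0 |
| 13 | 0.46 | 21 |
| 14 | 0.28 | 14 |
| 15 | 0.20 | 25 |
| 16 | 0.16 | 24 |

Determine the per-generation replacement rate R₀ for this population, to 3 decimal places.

R₀ = Σ lₓ b_x:
  age 12: 0.70 × 0 = 0.0000
  age 13: 0.46 × 21 = 9.6600
  age 14: 0.28 × 14 = 3.9200
  age 15: 0.20 × 25 = 5.0000
  age 16: 0.16 × 24 = 3.8400
R₀ = 0.0000 + 9.6600 + 3.9200 + 5.0000 + 3.8400 = 22.4200

22.420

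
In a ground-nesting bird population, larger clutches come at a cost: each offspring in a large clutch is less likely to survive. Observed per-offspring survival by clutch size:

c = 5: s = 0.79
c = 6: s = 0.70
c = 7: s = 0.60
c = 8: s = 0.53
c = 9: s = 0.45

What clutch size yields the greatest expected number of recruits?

Expected recruits = c × s(c):
  c=5: 5 × 0.79 = 3.950
  c=6: 6 × 0.70 = 4.200
  c=7: 7 × 0.60 = 4.200
  c=8: 8 × 0.53 = 4.240
  c=9: 9 × 0.45 = 4.050
Maximum at c = 8 (4.240 recruits).

8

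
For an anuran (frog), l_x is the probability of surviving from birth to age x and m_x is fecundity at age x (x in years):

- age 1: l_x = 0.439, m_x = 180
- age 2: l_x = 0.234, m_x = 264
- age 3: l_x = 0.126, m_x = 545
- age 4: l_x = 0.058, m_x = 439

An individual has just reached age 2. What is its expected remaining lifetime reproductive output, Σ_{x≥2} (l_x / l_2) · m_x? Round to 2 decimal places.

666.27

l_2 = 0.234. Conditional survival from age 2 to x is l_x / l_2.
  x=2: (0.234/0.234) × 264 = 264.0000
  x=3: (0.126/0.234) × 545 = 293.4615
  x=4: (0.058/0.234) × 439 = 108.8120
Sum = 264.0000 + 293.4615 + 108.8120 = 666.2735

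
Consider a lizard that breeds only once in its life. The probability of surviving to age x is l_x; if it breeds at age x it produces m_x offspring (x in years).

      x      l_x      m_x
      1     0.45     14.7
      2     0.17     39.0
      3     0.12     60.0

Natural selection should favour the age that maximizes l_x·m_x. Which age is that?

3

Expected offspring if breeding at age x = l_x × m_x:
  age 1: 0.45 × 14.7 = 6.615
  age 2: 0.17 × 39.0 = 6.630
  age 3: 0.12 × 60.0 = 7.200
Maximum at age 3 (7.200).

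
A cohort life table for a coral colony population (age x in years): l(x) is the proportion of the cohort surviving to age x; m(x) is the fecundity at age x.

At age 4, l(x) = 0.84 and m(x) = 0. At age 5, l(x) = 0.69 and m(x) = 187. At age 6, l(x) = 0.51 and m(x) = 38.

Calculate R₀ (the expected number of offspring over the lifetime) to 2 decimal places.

148.41

R₀ = Σ l(x) m(x):
  age 4: 0.84 × 0 = 0.0000
  age 5: 0.69 × 187 = 129.0300
  age 6: 0.51 × 38 = 19.3800
R₀ = 0.0000 + 129.0300 + 19.3800 = 148.4100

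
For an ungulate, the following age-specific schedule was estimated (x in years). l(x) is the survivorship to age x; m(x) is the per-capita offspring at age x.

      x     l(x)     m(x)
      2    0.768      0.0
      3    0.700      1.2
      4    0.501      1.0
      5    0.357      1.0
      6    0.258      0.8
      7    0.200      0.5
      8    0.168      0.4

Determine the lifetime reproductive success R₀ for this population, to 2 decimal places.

2.07

R₀ = Σ l(x) m(x):
  age 2: 0.768 × 0.0 = 0.0000
  age 3: 0.700 × 1.2 = 0.8400
  age 4: 0.501 × 1.0 = 0.5010
  age 5: 0.357 × 1.0 = 0.3570
  age 6: 0.258 × 0.8 = 0.2064
  age 7: 0.200 × 0.5 = 0.1000
  age 8: 0.168 × 0.4 = 0.0672
R₀ = 0.0000 + 0.8400 + 0.5010 + 0.3570 + 0.2064 + 0.1000 + 0.0672 = 2.0716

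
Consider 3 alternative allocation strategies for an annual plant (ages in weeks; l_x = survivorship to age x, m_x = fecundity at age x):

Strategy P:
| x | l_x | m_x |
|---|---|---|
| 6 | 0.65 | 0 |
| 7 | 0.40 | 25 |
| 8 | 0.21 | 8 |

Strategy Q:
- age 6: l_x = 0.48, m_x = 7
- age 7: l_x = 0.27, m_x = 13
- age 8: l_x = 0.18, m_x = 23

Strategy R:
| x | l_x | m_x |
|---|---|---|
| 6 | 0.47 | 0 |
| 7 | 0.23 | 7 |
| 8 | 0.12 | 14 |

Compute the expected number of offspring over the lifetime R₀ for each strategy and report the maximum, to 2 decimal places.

Strategy P: R₀ = 0.65×0 + 0.40×25 + 0.21×8 = 11.6800
Strategy Q: R₀ = 0.48×7 + 0.27×13 + 0.18×23 = 11.0100
Strategy R: R₀ = 0.47×0 + 0.23×7 + 0.12×14 = 3.2900
Highest R₀: strategy P with 11.6800.

11.68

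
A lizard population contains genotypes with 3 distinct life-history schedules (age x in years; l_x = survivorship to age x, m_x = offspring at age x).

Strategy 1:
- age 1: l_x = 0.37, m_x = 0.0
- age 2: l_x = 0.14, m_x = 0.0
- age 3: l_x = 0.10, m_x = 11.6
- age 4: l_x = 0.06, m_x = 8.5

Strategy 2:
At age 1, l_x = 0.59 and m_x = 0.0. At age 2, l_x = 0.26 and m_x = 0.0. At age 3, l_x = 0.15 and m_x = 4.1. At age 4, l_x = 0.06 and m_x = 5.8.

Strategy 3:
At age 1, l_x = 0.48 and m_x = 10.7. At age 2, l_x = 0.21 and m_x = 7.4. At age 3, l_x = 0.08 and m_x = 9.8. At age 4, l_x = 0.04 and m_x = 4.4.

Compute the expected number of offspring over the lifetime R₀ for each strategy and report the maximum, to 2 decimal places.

Strategy 1: R₀ = 0.37×0.0 + 0.14×0.0 + 0.10×11.6 + 0.06×8.5 = 1.6700
Strategy 2: R₀ = 0.59×0.0 + 0.26×0.0 + 0.15×4.1 + 0.06×5.8 = 0.9630
Strategy 3: R₀ = 0.48×10.7 + 0.21×7.4 + 0.08×9.8 + 0.04×4.4 = 7.6500
Highest R₀: strategy 3 with 7.6500.

7.65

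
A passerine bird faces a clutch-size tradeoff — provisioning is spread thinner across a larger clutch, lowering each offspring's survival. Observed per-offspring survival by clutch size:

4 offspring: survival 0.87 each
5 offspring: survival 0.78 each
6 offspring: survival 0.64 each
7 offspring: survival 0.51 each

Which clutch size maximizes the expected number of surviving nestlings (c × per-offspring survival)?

5

Expected surviving nestlings = c × s(c):
  c=4: 4 × 0.87 = 3.480
  c=5: 5 × 0.78 = 3.900
  c=6: 6 × 0.64 = 3.840
  c=7: 7 × 0.51 = 3.570
Maximum at c = 5 (3.900 surviving nestlings).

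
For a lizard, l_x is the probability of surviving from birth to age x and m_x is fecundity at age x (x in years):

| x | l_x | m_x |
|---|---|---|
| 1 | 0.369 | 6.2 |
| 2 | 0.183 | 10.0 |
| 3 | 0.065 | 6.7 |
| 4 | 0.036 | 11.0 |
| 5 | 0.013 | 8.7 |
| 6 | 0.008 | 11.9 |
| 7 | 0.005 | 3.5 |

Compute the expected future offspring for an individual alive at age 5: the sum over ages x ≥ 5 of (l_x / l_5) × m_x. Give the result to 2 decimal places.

17.37

l_5 = 0.013. Conditional survival from age 5 to x is l_x / l_5.
  x=5: (0.013/0.013) × 8.7 = 8.7000
  x=6: (0.008/0.013) × 11.9 = 7.3231
  x=7: (0.005/0.013) × 3.5 = 1.3462
Sum = 8.7000 + 7.3231 + 1.3462 = 17.3692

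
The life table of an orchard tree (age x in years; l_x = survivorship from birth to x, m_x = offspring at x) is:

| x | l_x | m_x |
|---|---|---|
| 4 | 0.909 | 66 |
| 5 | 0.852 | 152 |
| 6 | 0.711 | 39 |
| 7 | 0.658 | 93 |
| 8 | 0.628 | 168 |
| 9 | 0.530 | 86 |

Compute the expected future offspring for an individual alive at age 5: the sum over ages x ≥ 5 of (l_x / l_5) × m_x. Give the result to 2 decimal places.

l_5 = 0.852. Conditional survival from age 5 to x is l_x / l_5.
  x=5: (0.852/0.852) × 152 = 152.0000
  x=6: (0.711/0.852) × 39 = 32.5458
  x=7: (0.658/0.852) × 93 = 71.8239
  x=8: (0.628/0.852) × 168 = 123.8310
  x=9: (0.530/0.852) × 86 = 53.4977
Sum = 152.0000 + 32.5458 + 71.8239 + 123.8310 + 53.4977 = 433.6984

433.70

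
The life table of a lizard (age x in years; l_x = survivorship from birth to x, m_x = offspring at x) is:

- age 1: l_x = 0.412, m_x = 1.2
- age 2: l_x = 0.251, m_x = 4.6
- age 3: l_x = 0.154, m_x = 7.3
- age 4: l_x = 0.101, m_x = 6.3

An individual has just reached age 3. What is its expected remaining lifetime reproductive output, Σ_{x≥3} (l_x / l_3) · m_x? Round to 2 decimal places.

l_3 = 0.154. Conditional survival from age 3 to x is l_x / l_3.
  x=3: (0.154/0.154) × 7.3 = 7.3000
  x=4: (0.101/0.154) × 6.3 = 4.1318
Sum = 7.3000 + 4.1318 = 11.4318

11.43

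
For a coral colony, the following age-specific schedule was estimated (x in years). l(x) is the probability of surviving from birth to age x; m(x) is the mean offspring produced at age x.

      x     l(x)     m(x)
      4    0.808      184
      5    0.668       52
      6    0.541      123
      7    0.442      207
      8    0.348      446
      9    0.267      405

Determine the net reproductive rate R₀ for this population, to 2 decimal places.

R₀ = Σ l(x) m(x):
  age 4: 0.808 × 184 = 148.6720
  age 5: 0.668 × 52 = 34.7360
  age 6: 0.541 × 123 = 66.5430
  age 7: 0.442 × 207 = 91.4940
  age 8: 0.348 × 446 = 155.2080
  age 9: 0.267 × 405 = 108.1350
R₀ = 148.6720 + 34.7360 + 66.5430 + 91.4940 + 155.2080 + 108.1350 = 604.7880

604.79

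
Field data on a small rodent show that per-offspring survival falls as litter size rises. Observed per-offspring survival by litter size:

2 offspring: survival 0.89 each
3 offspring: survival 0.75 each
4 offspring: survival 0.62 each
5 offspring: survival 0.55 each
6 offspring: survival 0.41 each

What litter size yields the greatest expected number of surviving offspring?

Expected surviving offspring = c × s(c):
  c=2: 2 × 0.89 = 1.780
  c=3: 3 × 0.75 = 2.250
  c=4: 4 × 0.62 = 2.480
  c=5: 5 × 0.55 = 2.750
  c=6: 6 × 0.41 = 2.460
Maximum at c = 5 (2.750 surviving offspring).

5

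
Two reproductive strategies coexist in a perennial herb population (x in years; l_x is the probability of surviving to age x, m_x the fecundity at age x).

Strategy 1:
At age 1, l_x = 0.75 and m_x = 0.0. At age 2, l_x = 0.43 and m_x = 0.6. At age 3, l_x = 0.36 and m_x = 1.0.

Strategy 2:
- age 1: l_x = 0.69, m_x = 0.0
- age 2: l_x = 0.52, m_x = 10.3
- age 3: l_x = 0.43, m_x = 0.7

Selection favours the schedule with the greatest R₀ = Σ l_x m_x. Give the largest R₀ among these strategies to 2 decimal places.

5.66

Strategy 1: R₀ = 0.75×0.0 + 0.43×0.6 + 0.36×1.0 = 0.6180
Strategy 2: R₀ = 0.69×0.0 + 0.52×10.3 + 0.43×0.7 = 5.6570
Highest R₀: strategy 2 with 5.6570.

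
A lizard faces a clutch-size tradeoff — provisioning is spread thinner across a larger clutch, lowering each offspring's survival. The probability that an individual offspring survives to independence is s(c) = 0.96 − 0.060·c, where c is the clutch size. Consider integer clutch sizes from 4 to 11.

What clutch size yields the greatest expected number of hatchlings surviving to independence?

Expected hatchlings surviving to independence = c × s(c):
  c=4: 4 × 0.720 = 2.880
  c=5: 5 × 0.660 = 3.300
  c=6: 6 × 0.600 = 3.600
  c=7: 7 × 0.540 = 3.780
  c=8: 8 × 0.480 = 3.840
  c=9: 9 × 0.420 = 3.780
  c=10: 10 × 0.360 = 3.600
  c=11: 11 × 0.300 = 3.300
Maximum at c = 8 (3.840 hatchlings surviving to independence).

8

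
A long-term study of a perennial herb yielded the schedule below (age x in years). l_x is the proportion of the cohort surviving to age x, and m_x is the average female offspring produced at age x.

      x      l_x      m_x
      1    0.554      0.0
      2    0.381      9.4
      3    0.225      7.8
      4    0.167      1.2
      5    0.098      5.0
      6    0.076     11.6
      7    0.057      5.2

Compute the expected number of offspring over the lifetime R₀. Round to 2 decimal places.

7.20

R₀ = Σ l_x m_x:
  age 1: 0.554 × 0.0 = 0.0000
  age 2: 0.381 × 9.4 = 3.5814
  age 3: 0.225 × 7.8 = 1.7550
  age 4: 0.167 × 1.2 = 0.2004
  age 5: 0.098 × 5.0 = 0.4900
  age 6: 0.076 × 11.6 = 0.8816
  age 7: 0.057 × 5.2 = 0.2964
R₀ = 0.0000 + 3.5814 + 1.7550 + 0.2004 + 0.4900 + 0.8816 + 0.2964 = 7.2048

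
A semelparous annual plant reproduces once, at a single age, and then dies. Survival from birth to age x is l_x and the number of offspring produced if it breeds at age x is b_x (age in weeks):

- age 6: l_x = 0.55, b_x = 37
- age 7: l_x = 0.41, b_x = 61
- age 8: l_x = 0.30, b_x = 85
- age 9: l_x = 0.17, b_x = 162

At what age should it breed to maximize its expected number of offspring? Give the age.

Expected offspring if breeding at age x = l_x × b_x:
  age 6: 0.55 × 37 = 20.350
  age 7: 0.41 × 61 = 25.010
  age 8: 0.30 × 85 = 25.500
  age 9: 0.17 × 162 = 27.540
Maximum at age 9 (27.540).

9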